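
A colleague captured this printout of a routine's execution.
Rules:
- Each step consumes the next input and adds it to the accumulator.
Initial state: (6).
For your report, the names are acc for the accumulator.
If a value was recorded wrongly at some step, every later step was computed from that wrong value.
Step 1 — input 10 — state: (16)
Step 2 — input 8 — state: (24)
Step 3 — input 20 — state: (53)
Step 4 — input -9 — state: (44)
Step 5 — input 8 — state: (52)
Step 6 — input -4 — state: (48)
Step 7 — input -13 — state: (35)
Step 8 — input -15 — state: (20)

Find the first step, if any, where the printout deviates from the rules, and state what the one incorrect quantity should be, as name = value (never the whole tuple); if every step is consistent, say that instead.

step 3, acc = 44

step 1: acc = 6 + 10 = 16 -> consistent with the printout
step 2: acc = 16 + 8 = 24 -> same as recorded
step 3: acc = 24 + 20 = 44 -> the entry is off here
The earliest wrong entry is at step 3: it should read acc = 44.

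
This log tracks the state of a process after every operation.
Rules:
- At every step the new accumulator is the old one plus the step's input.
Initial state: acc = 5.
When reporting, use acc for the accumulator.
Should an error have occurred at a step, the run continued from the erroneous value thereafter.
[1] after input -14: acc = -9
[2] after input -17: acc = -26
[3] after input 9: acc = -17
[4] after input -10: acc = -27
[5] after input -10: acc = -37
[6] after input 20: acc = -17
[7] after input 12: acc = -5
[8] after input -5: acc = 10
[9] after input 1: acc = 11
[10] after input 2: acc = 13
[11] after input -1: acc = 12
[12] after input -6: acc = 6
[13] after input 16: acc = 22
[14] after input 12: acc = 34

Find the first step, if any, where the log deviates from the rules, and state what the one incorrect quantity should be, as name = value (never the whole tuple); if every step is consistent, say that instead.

step 8, acc = -10

Step 1: acc = 5 + -14 = -9 — same as recorded.
Step 2: acc = -9 + -17 = -26 — verified.
Step 3: acc = -26 + 9 = -17 — verified.
Step 4: acc = -17 + -10 = -27 — same as recorded.
Step 5: acc = -27 + -10 = -37 — no discrepancy.
Step 6: acc = -37 + 20 = -17 — consistent with the log.
Step 7: acc = -17 + 12 = -5 — in agreement.
Step 8: acc = -5 + -5 = -10 — the log has a different value.
The audit stops at step 8: the recorded entry is wrong and should be acc = -10.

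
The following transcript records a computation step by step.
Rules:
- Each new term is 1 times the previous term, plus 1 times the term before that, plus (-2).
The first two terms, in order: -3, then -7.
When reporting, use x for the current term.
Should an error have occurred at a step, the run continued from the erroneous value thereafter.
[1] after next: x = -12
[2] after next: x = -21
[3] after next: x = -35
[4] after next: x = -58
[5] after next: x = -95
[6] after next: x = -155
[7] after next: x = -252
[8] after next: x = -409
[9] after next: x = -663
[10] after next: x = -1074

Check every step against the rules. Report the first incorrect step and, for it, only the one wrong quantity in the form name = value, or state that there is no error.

no error

step 1: x = 1*(-7) + (1)*(-3) + (-2) = -12 -> no discrepancy
step 2: x = 1*(-12) + (1)*(-7) + (-2) = -21 -> checks out
step 3: x = 1*(-21) + (1)*(-12) + (-2) = -35 -> exactly as logged
step 4: x = 1*(-35) + (1)*(-21) + (-2) = -58 -> checks out
step 5: x = 1*(-58) + (1)*(-35) + (-2) = -95 -> confirmed correct
step 6: x = 1*(-95) + (1)*(-58) + (-2) = -155 -> confirmed correct
step 7: x = 1*(-155) + (1)*(-95) + (-2) = -252 -> agrees with the transcript
step 8: x = 1*(-252) + (1)*(-155) + (-2) = -409 -> agrees with the transcript
step 9: x = 1*(-409) + (1)*(-252) + (-2) = -663 -> no discrepancy
step 10: x = 1*(-663) + (1)*(-409) + (-2) = -1074 -> confirmed correct
Every step is consistent.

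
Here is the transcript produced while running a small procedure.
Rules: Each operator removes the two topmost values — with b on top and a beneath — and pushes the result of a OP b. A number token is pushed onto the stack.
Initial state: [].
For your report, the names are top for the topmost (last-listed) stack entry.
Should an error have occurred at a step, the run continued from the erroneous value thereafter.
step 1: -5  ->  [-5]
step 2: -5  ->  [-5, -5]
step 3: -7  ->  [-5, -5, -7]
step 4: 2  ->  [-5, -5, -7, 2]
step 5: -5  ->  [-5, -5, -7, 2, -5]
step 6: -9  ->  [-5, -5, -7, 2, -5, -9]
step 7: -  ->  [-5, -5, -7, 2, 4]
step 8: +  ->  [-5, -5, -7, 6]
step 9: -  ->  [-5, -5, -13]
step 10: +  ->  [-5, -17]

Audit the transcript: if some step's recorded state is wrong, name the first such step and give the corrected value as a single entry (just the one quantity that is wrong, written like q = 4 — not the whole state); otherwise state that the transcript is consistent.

step 1: push -5: top = -5 -> consistent with the transcript
step 2: push -5: top = -5 -> matches
step 3: push -7: top = -7 -> no discrepancy
step 4: push 2: top = 2 -> verified
step 5: push -5: top = -5 -> checks out
step 6: push -9: top = -9 -> verified
step 7: -5 - -9 = 4 -> in agreement
step 8: 2 + 4 = 6 -> agrees with the transcript
step 9: -7 - 6 = -13 -> same as recorded
step 10: -5 + -13 = -18 -> the recorded entry deviates here
The earliest wrong entry is at step 10: it should read top = -18.

step 10, top = -18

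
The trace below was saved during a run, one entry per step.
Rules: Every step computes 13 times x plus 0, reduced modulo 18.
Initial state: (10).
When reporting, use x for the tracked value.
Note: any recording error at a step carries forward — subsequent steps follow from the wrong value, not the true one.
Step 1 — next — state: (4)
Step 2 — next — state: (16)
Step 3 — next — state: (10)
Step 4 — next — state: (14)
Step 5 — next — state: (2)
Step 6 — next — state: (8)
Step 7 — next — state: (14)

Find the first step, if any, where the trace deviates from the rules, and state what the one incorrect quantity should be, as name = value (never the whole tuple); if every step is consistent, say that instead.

1. x = (13*10 + 0) mod 18 = 4 (matches)
2. x = (13*4 + 0) mod 18 = 16 (confirmed correct)
3. x = (13*16 + 0) mod 18 = 10 (agrees with the trace)
4. x = (13*10 + 0) mod 18 = 4 (the trace disagrees here)
Conclusion: step 4 carries the first error; the entry should be x = 4.

step 4, x = 4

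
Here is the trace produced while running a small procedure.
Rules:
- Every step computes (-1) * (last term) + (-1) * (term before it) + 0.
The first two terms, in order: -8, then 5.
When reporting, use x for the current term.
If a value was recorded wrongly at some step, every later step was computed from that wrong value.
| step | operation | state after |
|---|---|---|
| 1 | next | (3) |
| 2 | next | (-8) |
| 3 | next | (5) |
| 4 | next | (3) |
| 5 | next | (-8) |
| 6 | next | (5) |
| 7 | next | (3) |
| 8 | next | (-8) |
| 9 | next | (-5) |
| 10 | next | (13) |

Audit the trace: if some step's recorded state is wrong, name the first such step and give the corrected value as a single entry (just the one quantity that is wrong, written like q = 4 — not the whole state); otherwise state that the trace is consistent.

Recomputing the run from the initial state:
step 1: x = 3
step 2: x = -8
step 3: x = 5
step 4: x = 3
step 5: x = -8
step 6: x = 5
step 7: x = 3
step 8: x = -8
step 9: x = 5
step 10: x = 3
The first disagreement with the trace is at step 9, where the value should be x = 5.

step 9, x = 5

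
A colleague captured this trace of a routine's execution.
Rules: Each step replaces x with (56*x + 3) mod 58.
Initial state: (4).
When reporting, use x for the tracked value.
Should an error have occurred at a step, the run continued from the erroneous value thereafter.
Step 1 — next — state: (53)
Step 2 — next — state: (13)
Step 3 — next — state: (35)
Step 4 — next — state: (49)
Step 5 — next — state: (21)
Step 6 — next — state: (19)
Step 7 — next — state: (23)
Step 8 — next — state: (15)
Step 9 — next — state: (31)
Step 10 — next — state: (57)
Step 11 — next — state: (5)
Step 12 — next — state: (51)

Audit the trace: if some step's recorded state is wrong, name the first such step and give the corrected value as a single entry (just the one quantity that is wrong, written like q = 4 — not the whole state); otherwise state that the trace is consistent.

no error

1. x = (56*4 + 3) mod 58 = 53 (matches)
2. x = (56*53 + 3) mod 58 = 13 (exactly as logged)
3. x = (56*13 + 3) mod 58 = 35 (checks out)
4. x = (56*35 + 3) mod 58 = 49 (consistent with the trace)
5. x = (56*49 + 3) mod 58 = 21 (consistent with the trace)
6. x = (56*21 + 3) mod 58 = 19 (exactly as logged)
7. x = (56*19 + 3) mod 58 = 23 (checks out)
8. x = (56*23 + 3) mod 58 = 15 (confirmed correct)
9. x = (56*15 + 3) mod 58 = 31 (same as recorded)
10. x = (56*31 + 3) mod 58 = 57 (in agreement)
11. x = (56*57 + 3) mod 58 = 5 (consistent with the trace)
12. x = (56*5 + 3) mod 58 = 51 (exactly as logged)
All steps check out; nothing to correct.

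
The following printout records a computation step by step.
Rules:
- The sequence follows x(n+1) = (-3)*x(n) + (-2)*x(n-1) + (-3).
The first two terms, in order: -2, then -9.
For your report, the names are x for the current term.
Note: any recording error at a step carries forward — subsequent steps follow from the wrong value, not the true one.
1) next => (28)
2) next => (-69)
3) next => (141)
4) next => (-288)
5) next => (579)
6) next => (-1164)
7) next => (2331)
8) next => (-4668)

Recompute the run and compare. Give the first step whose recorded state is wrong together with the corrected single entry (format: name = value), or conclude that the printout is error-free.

1. x = -3*(-9) + (-2)*(-2) + (-3) = 28 (confirmed correct)
2. x = -3*(28) + (-2)*(-9) + (-3) = -69 (confirmed correct)
3. x = -3*(-69) + (-2)*(28) + (-3) = 148 (first mismatch against the printout)
The earliest wrong entry is at step 3: it should read x = 148.

step 3, x = 148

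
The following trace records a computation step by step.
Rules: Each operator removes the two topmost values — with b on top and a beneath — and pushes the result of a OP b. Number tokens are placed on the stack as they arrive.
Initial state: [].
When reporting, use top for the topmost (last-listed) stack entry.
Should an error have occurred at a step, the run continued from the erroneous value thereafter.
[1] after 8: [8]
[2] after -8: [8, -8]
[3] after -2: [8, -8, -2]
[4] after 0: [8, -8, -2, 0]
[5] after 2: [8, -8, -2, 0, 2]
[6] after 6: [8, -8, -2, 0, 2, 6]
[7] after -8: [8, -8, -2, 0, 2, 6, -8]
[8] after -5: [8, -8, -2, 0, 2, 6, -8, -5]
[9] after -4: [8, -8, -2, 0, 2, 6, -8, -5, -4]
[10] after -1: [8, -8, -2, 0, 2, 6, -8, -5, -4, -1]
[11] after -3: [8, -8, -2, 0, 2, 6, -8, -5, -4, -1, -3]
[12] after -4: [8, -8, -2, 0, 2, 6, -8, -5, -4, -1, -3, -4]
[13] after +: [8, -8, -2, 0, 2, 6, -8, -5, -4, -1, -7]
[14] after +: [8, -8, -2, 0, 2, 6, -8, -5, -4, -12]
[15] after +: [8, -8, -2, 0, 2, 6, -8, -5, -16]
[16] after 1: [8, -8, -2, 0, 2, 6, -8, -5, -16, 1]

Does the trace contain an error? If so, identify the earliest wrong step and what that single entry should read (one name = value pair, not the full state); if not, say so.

Recomputing the run from the initial state:
step 1: [8]
step 2: [8, -8]
step 3: [8, -8, -2]
step 4: [8, -8, -2, 0]
step 5: [8, -8, -2, 0, 2]
step 6: [8, -8, -2, 0, 2, 6]
step 7: [8, -8, -2, 0, 2, 6, -8]
step 8: [8, -8, -2, 0, 2, 6, -8, -5]
step 9: [8, -8, -2, 0, 2, 6, -8, -5, -4]
step 10: [8, -8, -2, 0, 2, 6, -8, -5, -4, -1]
step 11: [8, -8, -2, 0, 2, 6, -8, -5, -4, -1, -3]
step 12: [8, -8, -2, 0, 2, 6, -8, -5, -4, -1, -3, -4]
step 13: [8, -8, -2, 0, 2, 6, -8, -5, -4, -1, -7]
step 14: [8, -8, -2, 0, 2, 6, -8, -5, -4, -8]
step 15: [8, -8, -2, 0, 2, 6, -8, -5, -12]
step 16: [8, -8, -2, 0, 2, 6, -8, -5, -12, 1]
The first disagreement with the trace is at step 14, where the value should be top = -8.

step 14, top = -8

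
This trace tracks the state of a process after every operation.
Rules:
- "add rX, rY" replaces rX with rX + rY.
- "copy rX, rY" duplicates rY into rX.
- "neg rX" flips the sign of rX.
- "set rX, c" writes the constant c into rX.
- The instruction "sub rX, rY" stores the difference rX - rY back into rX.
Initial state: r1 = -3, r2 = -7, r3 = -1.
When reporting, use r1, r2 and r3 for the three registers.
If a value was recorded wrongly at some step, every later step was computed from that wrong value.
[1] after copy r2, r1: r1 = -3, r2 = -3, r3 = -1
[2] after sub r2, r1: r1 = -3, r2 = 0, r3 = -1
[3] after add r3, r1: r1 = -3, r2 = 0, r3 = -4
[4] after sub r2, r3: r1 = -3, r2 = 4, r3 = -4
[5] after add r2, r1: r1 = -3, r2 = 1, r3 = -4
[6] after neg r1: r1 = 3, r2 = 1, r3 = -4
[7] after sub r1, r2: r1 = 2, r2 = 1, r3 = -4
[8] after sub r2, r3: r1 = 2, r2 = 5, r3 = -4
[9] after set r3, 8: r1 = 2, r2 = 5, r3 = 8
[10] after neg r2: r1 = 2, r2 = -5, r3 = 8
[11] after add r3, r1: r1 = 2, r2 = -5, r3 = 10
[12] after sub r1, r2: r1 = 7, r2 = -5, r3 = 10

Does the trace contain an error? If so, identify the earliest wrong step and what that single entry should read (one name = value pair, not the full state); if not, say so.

no error

1. r2 = -3 (checks out)
2. r2 = -3 - -3 = 0 (exactly as logged)
3. r3 = -1 + -3 = -4 (agrees with the trace)
4. r2 = 0 - -4 = 4 (matches)
5. r2 = 4 + -3 = 1 (in agreement)
6. r1 = -(-3) = 3 (consistent with the trace)
7. r1 = 3 - 1 = 2 (no discrepancy)
8. r2 = 1 - -4 = 5 (checks out)
9. r3 = 8 (verified)
10. r2 = -(5) = -5 (agrees with the trace)
11. r3 = 8 + 2 = 10 (matches)
12. r1 = 2 - -5 = 7 (in agreement)
All entries verified; no error found.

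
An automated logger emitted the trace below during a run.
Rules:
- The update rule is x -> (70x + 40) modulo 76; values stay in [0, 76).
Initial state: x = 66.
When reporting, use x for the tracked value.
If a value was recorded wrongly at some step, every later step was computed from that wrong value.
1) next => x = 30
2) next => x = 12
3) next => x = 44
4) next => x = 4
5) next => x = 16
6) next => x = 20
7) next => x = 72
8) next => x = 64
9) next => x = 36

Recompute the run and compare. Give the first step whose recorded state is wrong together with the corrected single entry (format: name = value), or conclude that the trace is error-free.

step 1, x = 24

step 1: x = (70*66 + 40) mod 76 = 24 -> not what was recorded
That makes step 1 the first incorrect line — x = 24 is what it should show.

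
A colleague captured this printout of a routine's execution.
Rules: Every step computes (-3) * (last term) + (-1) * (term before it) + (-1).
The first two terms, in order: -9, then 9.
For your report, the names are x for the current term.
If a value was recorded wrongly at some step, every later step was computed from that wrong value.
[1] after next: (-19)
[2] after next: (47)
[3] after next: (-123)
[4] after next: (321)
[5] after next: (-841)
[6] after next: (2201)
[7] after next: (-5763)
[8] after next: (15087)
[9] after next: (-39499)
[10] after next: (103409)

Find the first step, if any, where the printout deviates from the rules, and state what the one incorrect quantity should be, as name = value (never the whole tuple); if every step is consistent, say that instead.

step 1: x = -3*(9) + (-1)*(-9) + (-1) = -19 -> exactly as logged
step 2: x = -3*(-19) + (-1)*(9) + (-1) = 47 -> checks out
step 3: x = -3*(47) + (-1)*(-19) + (-1) = -123 -> verified
step 4: x = -3*(-123) + (-1)*(47) + (-1) = 321 -> same as recorded
step 5: x = -3*(321) + (-1)*(-123) + (-1) = -841 -> no discrepancy
step 6: x = -3*(-841) + (-1)*(321) + (-1) = 2201 -> agrees with the printout
step 7: x = -3*(2201) + (-1)*(-841) + (-1) = -5763 -> exactly as logged
step 8: x = -3*(-5763) + (-1)*(2201) + (-1) = 15087 -> no discrepancy
step 9: x = -3*(15087) + (-1)*(-5763) + (-1) = -39499 -> confirmed correct
step 10: x = -3*(-39499) + (-1)*(15087) + (-1) = 103409 -> agrees with the printout
The whole run recomputes cleanly — no discrepancies.

no error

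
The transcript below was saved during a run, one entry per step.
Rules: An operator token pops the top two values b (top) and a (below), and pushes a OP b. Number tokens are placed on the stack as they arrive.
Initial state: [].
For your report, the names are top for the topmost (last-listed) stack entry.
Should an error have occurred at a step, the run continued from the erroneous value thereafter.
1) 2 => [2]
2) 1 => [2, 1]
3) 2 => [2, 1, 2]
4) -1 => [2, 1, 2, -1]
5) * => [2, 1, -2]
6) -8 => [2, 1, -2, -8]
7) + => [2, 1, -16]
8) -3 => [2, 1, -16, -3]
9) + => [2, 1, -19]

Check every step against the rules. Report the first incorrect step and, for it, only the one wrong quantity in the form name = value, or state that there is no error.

step 1: push 2: top = 2 -> checks out
step 2: push 1: top = 1 -> in agreement
step 3: push 2: top = 2 -> matches
step 4: push -1: top = -1 -> consistent with the transcript
step 5: 2 * -1 = -2 -> exactly as logged
step 6: push -8: top = -8 -> confirmed correct
step 7: -2 + -8 = -10 -> first mismatch against the transcript
That makes step 7 the first incorrect line — top = -10 is what it should show.

step 7, top = -10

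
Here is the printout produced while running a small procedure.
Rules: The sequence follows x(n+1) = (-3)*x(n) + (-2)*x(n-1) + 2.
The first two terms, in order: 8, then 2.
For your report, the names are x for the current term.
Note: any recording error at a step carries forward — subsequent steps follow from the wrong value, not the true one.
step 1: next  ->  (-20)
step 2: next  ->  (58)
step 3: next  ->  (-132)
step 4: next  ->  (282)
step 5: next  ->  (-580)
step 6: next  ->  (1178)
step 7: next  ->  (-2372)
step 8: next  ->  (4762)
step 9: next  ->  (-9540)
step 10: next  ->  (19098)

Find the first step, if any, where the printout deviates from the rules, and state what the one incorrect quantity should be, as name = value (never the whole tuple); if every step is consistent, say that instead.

Step 1: x = -3*(2) + (-2)*(8) + (2) = -20 — no discrepancy.
Step 2: x = -3*(-20) + (-2)*(2) + (2) = 58 — checks out.
Step 3: x = -3*(58) + (-2)*(-20) + (2) = -132 — consistent with the printout.
Step 4: x = -3*(-132) + (-2)*(58) + (2) = 282 — exactly as logged.
Step 5: x = -3*(282) + (-2)*(-132) + (2) = -580 — verified.
Step 6: x = -3*(-580) + (-2)*(282) + (2) = 1178 — agrees with the printout.
Step 7: x = -3*(1178) + (-2)*(-580) + (2) = -2372 — no discrepancy.
Step 8: x = -3*(-2372) + (-2)*(1178) + (2) = 4762 — verified.
Step 9: x = -3*(4762) + (-2)*(-2372) + (2) = -9540 — confirmed correct.
Step 10: x = -3*(-9540) + (-2)*(4762) + (2) = 19098 — exactly as logged.
Nothing is out of place; the run is error-free.

no error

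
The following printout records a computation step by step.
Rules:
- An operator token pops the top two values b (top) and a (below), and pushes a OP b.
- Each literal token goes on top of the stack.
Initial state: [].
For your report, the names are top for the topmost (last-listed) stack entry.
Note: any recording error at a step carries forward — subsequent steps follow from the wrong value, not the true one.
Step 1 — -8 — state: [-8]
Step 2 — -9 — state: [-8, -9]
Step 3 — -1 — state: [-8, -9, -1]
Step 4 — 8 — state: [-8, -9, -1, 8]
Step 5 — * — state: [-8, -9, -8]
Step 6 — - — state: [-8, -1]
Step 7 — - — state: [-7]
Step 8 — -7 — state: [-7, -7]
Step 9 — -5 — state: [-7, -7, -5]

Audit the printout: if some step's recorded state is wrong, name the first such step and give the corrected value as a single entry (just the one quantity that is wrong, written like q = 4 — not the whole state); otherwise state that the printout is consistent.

Step 1: push -8: top = -8 — consistent with the printout.
Step 2: push -9: top = -9 — exactly as logged.
Step 3: push -1: top = -1 — same as recorded.
Step 4: push 8: top = 8 — confirmed correct.
Step 5: -1 * 8 = -8 — same as recorded.
Step 6: -9 - -8 = -1 — consistent with the printout.
Step 7: -8 - -1 = -7 — in agreement.
Step 8: push -7: top = -7 — no discrepancy.
Step 9: push -5: top = -5 — agrees with the printout.
Each recorded entry agrees with the recomputation.

no error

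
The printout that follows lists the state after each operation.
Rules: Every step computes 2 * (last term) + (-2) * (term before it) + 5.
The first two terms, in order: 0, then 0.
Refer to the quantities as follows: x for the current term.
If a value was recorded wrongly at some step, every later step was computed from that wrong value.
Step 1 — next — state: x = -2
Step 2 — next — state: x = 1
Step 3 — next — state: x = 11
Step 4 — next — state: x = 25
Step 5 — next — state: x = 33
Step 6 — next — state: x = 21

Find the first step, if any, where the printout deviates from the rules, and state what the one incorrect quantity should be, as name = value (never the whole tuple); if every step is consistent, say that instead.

1. x = 2*(0) + (-2)*(0) + (5) = 5 (the recorded entry deviates here)
Step 1 is the first one off; corrected, x = 5.

step 1, x = 5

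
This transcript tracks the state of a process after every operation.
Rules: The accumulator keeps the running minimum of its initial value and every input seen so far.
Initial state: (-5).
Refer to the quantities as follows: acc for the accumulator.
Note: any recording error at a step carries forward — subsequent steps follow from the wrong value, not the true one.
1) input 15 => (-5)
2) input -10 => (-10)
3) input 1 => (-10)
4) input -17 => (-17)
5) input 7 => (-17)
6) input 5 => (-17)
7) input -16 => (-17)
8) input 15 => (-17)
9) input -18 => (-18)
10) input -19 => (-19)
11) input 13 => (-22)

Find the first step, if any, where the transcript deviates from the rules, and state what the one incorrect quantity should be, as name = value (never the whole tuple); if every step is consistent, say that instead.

step 11, acc = -19

Recomputing the run from the initial state:
step 1: acc = -5
step 2: acc = -10
step 3: acc = -10
step 4: acc = -17
step 5: acc = -17
step 6: acc = -17
step 7: acc = -17
step 8: acc = -17
step 9: acc = -18
step 10: acc = -19
step 11: acc = -19
The first disagreement with the transcript is at step 11, where the value should be acc = -19.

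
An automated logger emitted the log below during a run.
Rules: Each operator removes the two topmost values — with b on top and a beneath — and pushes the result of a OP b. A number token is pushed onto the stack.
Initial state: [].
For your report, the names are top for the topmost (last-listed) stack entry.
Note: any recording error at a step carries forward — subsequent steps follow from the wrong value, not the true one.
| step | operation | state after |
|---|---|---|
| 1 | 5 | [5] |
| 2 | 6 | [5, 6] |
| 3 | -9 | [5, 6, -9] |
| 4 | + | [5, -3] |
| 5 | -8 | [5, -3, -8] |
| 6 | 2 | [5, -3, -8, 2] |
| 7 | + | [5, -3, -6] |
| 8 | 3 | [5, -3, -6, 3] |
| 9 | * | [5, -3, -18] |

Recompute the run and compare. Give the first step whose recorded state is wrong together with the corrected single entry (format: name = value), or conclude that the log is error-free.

no error

Step 1: push 5: top = 5 — agrees with the log.
Step 2: push 6: top = 6 — verified.
Step 3: push -9: top = -9 — checks out.
Step 4: 6 + -9 = -3 — confirmed correct.
Step 5: push -8: top = -8 — checks out.
Step 6: push 2: top = 2 — consistent with the log.
Step 7: -8 + 2 = -6 — checks out.
Step 8: push 3: top = 3 — verified.
Step 9: -6 * 3 = -18 — same as recorded.
All steps check out; nothing to correct.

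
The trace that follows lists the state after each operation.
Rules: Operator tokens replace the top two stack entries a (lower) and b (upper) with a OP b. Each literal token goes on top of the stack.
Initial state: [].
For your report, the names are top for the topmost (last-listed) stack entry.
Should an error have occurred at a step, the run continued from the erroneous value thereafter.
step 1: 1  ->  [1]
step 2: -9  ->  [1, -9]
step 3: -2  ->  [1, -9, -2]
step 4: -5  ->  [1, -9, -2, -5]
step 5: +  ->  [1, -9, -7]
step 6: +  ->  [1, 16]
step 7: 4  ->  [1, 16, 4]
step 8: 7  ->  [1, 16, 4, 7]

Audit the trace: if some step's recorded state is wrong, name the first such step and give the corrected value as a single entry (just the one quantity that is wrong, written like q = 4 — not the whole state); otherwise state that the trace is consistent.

step 6, top = -16

Recomputing the run from the initial state:
step 1: [1]
step 2: [1, -9]
step 3: [1, -9, -2]
step 4: [1, -9, -2, -5]
step 5: [1, -9, -7]
step 6: [1, -16]
step 7: [1, -16, 4]
step 8: [1, -16, 4, 7]
The first disagreement with the trace is at step 6, where the value should be top = -16.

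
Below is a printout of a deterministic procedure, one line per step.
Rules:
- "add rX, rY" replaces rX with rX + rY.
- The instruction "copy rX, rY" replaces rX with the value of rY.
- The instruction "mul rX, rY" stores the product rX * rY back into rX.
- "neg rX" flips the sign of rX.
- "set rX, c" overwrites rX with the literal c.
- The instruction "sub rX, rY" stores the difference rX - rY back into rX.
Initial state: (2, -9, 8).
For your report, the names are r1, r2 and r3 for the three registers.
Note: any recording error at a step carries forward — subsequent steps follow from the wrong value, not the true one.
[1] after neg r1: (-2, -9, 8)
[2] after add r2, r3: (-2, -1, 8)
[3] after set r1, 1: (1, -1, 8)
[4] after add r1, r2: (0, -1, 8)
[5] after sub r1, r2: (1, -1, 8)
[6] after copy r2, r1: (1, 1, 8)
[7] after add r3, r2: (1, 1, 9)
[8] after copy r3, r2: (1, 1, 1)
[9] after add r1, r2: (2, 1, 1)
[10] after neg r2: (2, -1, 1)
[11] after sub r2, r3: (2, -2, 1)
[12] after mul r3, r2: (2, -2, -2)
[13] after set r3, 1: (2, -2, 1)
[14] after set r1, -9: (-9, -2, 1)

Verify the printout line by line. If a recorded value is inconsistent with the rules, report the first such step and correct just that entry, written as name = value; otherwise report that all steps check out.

no error

Step 1: r1 = -(2) = -2 — same as recorded.
Step 2: r2 = -9 + 8 = -1 — verified.
Step 3: r1 = 1 — consistent with the printout.
Step 4: r1 = 1 + -1 = 0 — confirmed correct.
Step 5: r1 = 0 - -1 = 1 — no discrepancy.
Step 6: r2 = 1 — verified.
Step 7: r3 = 8 + 1 = 9 — checks out.
Step 8: r3 = 1 — in agreement.
Step 9: r1 = 1 + 1 = 2 — same as recorded.
Step 10: r2 = -(1) = -1 — consistent with the printout.
Step 11: r2 = -1 - 1 = -2 — matches.
Step 12: r3 = 1 * -2 = -2 — agrees with the printout.
Step 13: r3 = 1 — same as recorded.
Step 14: r1 = -9 — exactly as logged.
Every step is consistent.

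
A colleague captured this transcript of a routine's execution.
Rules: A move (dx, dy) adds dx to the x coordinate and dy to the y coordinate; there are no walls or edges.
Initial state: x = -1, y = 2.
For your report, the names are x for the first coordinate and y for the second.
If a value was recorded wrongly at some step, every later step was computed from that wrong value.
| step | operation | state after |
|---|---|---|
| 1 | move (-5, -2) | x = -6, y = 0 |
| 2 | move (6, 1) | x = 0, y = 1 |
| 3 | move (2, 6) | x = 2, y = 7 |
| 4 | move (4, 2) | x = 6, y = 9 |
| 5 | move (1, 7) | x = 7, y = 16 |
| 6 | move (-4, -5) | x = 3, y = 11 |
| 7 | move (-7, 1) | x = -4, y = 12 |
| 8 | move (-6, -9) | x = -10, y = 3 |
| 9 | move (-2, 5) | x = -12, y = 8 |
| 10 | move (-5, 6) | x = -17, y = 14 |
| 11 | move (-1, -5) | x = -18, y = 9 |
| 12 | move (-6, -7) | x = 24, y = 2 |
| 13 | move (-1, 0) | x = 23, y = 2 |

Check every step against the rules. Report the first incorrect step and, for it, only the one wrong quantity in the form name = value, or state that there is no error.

Recomputing the run from the initial state:
step 1: x = -6, y = 0
step 2: x = 0, y = 1
step 3: x = 2, y = 7
step 4: x = 6, y = 9
step 5: x = 7, y = 16
step 6: x = 3, y = 11
step 7: x = -4, y = 12
step 8: x = -10, y = 3
step 9: x = -12, y = 8
step 10: x = -17, y = 14
step 11: x = -18, y = 9
step 12: x = -24, y = 2
step 13: x = -25, y = 2
The first disagreement with the transcript is at step 12, where the value should be x = -24.

step 12, x = -24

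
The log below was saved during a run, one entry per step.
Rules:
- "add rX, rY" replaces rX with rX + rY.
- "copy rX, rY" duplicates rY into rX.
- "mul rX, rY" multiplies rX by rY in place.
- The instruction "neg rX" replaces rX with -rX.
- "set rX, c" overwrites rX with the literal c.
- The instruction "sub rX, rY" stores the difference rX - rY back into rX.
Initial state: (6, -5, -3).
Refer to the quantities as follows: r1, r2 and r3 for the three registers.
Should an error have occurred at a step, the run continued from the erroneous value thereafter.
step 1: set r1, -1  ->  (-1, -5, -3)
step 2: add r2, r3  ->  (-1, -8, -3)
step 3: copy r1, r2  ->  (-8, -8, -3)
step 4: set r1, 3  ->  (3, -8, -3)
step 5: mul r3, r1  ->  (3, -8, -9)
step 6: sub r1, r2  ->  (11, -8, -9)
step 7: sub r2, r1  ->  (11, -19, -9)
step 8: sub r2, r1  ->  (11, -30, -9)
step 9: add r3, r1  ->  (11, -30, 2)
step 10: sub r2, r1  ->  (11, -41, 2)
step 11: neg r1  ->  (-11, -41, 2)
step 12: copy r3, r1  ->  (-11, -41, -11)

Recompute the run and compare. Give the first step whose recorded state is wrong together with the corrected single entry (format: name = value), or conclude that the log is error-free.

no error

1. r1 = -1 (agrees with the log)
2. r2 = -5 + -3 = -8 (consistent with the log)
3. r1 = -8 (confirmed correct)
4. r1 = 3 (same as recorded)
5. r3 = -3 * 3 = -9 (checks out)
6. r1 = 3 - -8 = 11 (verified)
7. r2 = -8 - 11 = -19 (agrees with the log)
8. r2 = -19 - 11 = -30 (confirmed correct)
9. r3 = -9 + 11 = 2 (no discrepancy)
10. r2 = -30 - 11 = -41 (in agreement)
11. r1 = -(11) = -11 (no discrepancy)
12. r3 = -11 (consistent with the log)
No step deviates from the rules.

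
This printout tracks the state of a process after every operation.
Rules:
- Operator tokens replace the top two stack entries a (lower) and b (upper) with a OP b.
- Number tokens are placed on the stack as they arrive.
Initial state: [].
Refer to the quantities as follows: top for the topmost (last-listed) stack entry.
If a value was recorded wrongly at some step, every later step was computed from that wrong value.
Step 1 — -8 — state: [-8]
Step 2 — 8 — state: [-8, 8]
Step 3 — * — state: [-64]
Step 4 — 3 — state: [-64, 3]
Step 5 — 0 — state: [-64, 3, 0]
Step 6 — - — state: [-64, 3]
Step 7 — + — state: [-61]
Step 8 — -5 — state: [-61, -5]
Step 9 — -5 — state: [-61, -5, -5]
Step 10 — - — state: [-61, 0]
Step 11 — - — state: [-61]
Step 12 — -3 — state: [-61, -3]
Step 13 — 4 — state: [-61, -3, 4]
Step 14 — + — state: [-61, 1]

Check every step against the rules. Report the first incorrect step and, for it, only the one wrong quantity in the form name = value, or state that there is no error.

no error

Step 1: push -8: top = -8 — checks out.
Step 2: push 8: top = 8 — in agreement.
Step 3: -8 * 8 = -64 — verified.
Step 4: push 3: top = 3 — exactly as logged.
Step 5: push 0: top = 0 — checks out.
Step 6: 3 - 0 = 3 — no discrepancy.
Step 7: -64 + 3 = -61 — no discrepancy.
Step 8: push -5: top = -5 — same as recorded.
Step 9: push -5: top = -5 — verified.
Step 10: -5 - -5 = 0 — consistent with the printout.
Step 11: -61 - 0 = -61 — no discrepancy.
Step 12: push -3: top = -3 — matches.
Step 13: push 4: top = 4 — agrees with the printout.
Step 14: -3 + 4 = 1 — exactly as logged.
Each recorded entry agrees with the recomputation.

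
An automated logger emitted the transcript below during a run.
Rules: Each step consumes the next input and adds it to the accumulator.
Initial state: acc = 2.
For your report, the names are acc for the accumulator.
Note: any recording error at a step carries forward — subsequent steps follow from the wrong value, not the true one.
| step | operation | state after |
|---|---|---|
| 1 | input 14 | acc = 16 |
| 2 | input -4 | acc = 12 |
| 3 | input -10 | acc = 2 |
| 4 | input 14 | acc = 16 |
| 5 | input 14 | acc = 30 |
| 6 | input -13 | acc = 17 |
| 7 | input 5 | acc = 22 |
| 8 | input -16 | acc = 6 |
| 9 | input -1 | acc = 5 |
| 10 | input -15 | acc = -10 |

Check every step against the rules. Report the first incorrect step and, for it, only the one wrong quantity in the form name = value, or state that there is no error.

1. acc = 2 + 14 = 16 (agrees with the transcript)
2. acc = 16 + -4 = 12 (no discrepancy)
3. acc = 12 + -10 = 2 (consistent with the transcript)
4. acc = 2 + 14 = 16 (matches)
5. acc = 16 + 14 = 30 (agrees with the transcript)
6. acc = 30 + -13 = 17 (agrees with the transcript)
7. acc = 17 + 5 = 22 (agrees with the transcript)
8. acc = 22 + -16 = 6 (same as recorded)
9. acc = 6 + -1 = 5 (matches)
10. acc = 5 + -15 = -10 (matches)
The whole run recomputes cleanly — no discrepancies.

no error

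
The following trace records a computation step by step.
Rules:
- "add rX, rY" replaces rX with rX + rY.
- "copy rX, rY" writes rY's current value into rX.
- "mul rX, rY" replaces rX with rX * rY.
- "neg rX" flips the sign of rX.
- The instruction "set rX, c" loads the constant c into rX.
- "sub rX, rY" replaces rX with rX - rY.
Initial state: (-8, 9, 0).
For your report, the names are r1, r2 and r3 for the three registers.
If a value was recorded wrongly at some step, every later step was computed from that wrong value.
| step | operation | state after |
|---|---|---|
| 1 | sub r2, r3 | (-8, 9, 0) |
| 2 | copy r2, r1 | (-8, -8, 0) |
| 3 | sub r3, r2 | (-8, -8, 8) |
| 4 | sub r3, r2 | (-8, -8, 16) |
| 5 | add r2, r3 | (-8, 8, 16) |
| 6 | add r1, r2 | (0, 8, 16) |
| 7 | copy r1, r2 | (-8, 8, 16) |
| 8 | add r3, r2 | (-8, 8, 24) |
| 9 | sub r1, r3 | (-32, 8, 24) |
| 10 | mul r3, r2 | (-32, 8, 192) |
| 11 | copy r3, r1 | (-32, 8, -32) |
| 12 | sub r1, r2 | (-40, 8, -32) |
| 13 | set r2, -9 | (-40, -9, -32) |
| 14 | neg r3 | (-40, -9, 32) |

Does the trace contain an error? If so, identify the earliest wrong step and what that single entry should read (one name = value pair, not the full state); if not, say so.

Step 1: r2 = 9 - 0 = 9 — checks out.
Step 2: r2 = -8 — verified.
Step 3: r3 = 0 - -8 = 8 — in agreement.
Step 4: r3 = 8 - -8 = 16 — verified.
Step 5: r2 = -8 + 16 = 8 — matches.
Step 6: r1 = -8 + 8 = 0 — agrees with the trace.
Step 7: r1 = 8 — the entry is off here.
The audit stops at step 7: the recorded entry is wrong and should be r1 = 8.

step 7, r1 = 8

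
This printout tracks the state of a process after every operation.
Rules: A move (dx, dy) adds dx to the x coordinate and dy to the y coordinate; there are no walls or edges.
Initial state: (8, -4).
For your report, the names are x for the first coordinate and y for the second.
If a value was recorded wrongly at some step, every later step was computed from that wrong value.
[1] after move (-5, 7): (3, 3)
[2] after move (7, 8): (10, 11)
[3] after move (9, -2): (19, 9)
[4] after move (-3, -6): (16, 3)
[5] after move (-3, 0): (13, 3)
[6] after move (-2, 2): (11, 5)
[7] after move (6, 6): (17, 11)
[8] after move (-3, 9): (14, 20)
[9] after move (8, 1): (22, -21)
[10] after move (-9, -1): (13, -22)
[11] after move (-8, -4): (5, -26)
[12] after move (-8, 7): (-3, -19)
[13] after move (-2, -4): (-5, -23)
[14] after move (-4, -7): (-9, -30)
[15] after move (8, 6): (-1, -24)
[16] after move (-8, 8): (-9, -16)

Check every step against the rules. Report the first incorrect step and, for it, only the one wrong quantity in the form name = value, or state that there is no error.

Step 1: x = 8 + (-5) = 3, y = -4 + (7) = 3 — no discrepancy.
Step 2: x = 3 + (7) = 10, y = 3 + (8) = 11 — in agreement.
Step 3: x = 10 + (9) = 19, y = 11 + (-2) = 9 — checks out.
Step 4: x = 19 + (-3) = 16, y = 9 + (-6) = 3 — same as recorded.
Step 5: x = 16 + (-3) = 13, y = 3 + (0) = 3 — agrees with the printout.
Step 6: x = 13 + (-2) = 11, y = 3 + (2) = 5 — in agreement.
Step 7: x = 11 + (6) = 17, y = 5 + (6) = 11 — matches.
Step 8: x = 17 + (-3) = 14, y = 11 + (9) = 20 — same as recorded.
Step 9: x = 14 + (8) = 22, y = 20 + (1) = 21 — this is not what the printout shows.
The audit stops at step 9: the recorded entry is wrong and should be y = 21.

step 9, y = 21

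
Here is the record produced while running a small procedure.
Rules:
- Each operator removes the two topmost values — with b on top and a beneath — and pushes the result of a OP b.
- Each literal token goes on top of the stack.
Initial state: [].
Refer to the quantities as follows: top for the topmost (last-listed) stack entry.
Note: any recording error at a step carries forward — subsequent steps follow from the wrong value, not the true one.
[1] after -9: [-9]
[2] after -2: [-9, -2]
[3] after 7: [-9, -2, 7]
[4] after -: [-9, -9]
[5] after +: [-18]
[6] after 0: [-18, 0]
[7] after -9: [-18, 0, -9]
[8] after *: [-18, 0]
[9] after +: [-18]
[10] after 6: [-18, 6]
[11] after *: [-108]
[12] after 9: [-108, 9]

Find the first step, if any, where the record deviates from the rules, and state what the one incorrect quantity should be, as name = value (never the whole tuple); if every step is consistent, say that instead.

no error

Recomputing the run from the initial state:
step 1: [-9]
step 2: [-9, -2]
step 3: [-9, -2, 7]
step 4: [-9, -9]
step 5: [-18]
step 6: [-18, 0]
step 7: [-18, 0, -9]
step 8: [-18, 0]
step 9: [-18]
step 10: [-18, 6]
step 11: [-108]
step 12: [-108, 9]
This matches the record at every step.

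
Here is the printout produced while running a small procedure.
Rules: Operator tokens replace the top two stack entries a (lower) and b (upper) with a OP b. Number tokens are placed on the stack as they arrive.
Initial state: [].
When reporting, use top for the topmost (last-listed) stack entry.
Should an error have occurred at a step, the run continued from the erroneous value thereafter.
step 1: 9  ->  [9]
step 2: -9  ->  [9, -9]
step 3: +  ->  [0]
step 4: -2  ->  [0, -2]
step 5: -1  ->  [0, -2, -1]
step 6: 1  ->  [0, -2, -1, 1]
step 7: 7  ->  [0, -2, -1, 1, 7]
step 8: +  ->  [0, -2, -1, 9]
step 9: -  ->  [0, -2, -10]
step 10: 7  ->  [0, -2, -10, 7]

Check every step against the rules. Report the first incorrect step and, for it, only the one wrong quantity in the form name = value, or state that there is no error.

Recomputing the run from the initial state:
step 1: [9]
step 2: [9, -9]
step 3: [0]
step 4: [0, -2]
step 5: [0, -2, -1]
step 6: [0, -2, -1, 1]
step 7: [0, -2, -1, 1, 7]
step 8: [0, -2, -1, 8]
step 9: [0, -2, -9]
step 10: [0, -2, -9, 7]
The first disagreement with the printout is at step 8, where the value should be top = 8.

step 8, top = 8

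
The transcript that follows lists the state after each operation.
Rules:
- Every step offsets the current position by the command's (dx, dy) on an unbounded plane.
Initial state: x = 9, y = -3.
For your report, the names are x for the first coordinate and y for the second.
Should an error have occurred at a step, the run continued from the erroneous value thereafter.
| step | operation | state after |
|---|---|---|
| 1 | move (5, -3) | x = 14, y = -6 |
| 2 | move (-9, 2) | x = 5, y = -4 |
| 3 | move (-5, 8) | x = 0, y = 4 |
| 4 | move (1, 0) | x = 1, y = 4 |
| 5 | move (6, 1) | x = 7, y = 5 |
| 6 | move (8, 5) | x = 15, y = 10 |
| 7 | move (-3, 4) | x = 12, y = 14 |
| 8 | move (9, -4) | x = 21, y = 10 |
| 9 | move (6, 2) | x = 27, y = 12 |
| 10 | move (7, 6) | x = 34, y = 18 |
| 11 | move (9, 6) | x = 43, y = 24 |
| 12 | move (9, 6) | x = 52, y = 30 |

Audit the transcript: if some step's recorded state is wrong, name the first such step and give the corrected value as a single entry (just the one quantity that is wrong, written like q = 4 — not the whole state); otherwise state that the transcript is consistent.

no error

Step 1: x = 9 + (5) = 14, y = -3 + (-3) = -6 — agrees with the transcript.
Step 2: x = 14 + (-9) = 5, y = -6 + (2) = -4 — agrees with the transcript.
Step 3: x = 5 + (-5) = 0, y = -4 + (8) = 4 — in agreement.
Step 4: x = 0 + (1) = 1, y = 4 + (0) = 4 — no discrepancy.
Step 5: x = 1 + (6) = 7, y = 4 + (1) = 5 — agrees with the transcript.
Step 6: x = 7 + (8) = 15, y = 5 + (5) = 10 — verified.
Step 7: x = 15 + (-3) = 12, y = 10 + (4) = 14 — consistent with the transcript.
Step 8: x = 12 + (9) = 21, y = 14 + (-4) = 10 — no discrepancy.
Step 9: x = 21 + (6) = 27, y = 10 + (2) = 12 — matches.
Step 10: x = 27 + (7) = 34, y = 12 + (6) = 18 — verified.
Step 11: x = 34 + (9) = 43, y = 18 + (6) = 24 — consistent with the transcript.
Step 12: x = 43 + (9) = 52, y = 24 + (6) = 30 — no discrepancy.
All steps check out; nothing to correct.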